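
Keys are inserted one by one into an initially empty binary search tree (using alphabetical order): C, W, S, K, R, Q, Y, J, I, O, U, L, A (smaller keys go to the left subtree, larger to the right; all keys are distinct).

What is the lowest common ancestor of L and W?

C: root
W: right child of C (depth 1)
S: left child of W (depth 2)
K: left child of S (depth 3)
R: right child of K (depth 4)
Q: left child of R (depth 5)
Y: right child of W (depth 2)
J: left child of K (depth 4)
I: left child of J (depth 5)
O: left child of Q (depth 6)
U: right child of S (depth 3)
L: left child of O (depth 7)
A: left child of C (depth 1)

Path to L: C → W → S → K → R → Q → O → L
Path to W: C → W
W lies on both paths and is an ancestor of the other node.

W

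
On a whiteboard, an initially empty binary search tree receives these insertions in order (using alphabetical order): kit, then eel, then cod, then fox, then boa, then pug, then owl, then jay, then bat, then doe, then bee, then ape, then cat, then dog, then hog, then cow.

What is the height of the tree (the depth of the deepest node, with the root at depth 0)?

5

kit: root
eel: left child of kit (depth 1)
cod: left child of eel (depth 2)
fox: right child of eel (depth 2)
boa: left child of cod (depth 3)
pug: right child of kit (depth 1)
owl: left child of pug (depth 2)
jay: right child of fox (depth 3)
bat: left child of boa (depth 4)
doe: right child of cod (depth 3)
bee: right child of bat (depth 5)
ape: left child of bat (depth 5)
cat: right child of boa (depth 4)
dog: right child of doe (depth 4)
hog: left child of jay (depth 4)
cow: left child of doe (depth 4)

The deepest node is bee at depth 5.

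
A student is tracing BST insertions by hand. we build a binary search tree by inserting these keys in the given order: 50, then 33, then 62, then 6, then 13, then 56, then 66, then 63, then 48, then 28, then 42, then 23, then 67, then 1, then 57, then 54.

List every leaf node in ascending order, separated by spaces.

50: root
33: left child of 50 (depth 1)
62: right child of 50 (depth 1)
6: left child of 33 (depth 2)
13: right child of 6 (depth 3)
56: left child of 62 (depth 2)
66: right child of 62 (depth 2)
63: left child of 66 (depth 3)
48: right child of 33 (depth 2)
28: right child of 13 (depth 4)
42: left child of 48 (depth 3)
23: left child of 28 (depth 5)
67: right child of 66 (depth 3)
1: left child of 6 (depth 3)
57: right child of 56 (depth 3)
54: left child of 56 (depth 3)

1 23 42 54 57 63 67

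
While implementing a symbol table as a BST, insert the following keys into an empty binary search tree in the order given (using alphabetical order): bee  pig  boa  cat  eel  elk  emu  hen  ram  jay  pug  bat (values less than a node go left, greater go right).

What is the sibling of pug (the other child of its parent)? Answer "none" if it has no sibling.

none

Insert bee: tree is empty, so bee becomes the root.
Insert pig: pig > bee → go right. Place as right child of bee.
Insert boa: boa > bee → go right; boa < pig → go left. Place as left child of pig.
Insert cat: cat > bee → go right; cat < pig → go left; cat > boa → go right. Place as right child of boa.
Insert eel: eel > bee → go right; eel < pig → go left; eel > boa → go right; eel > cat → go right. Place as right child of cat.
Insert elk: elk > bee → go right; elk < pig → go left; elk > boa → go right; elk > cat → go right; elk > eel → go right. Place as right child of eel.
Insert emu: emu > bee → go right; emu < pig → go left; emu > boa → go right; emu > cat → go right; emu > eel → go right; emu > elk → go right. Place as right child of elk.
Insert hen: hen > bee → go right; hen < pig → go left; hen > boa → go right; hen > cat → go right; hen > eel → go right; hen > elk → go right; hen > emu → go right. Place as right child of emu.
Insert ram: ram > bee → go right; ram > pig → go right. Place as right child of pig.
Insert jay: jay > bee → go right; jay < pig → go left; jay > boa → go right; jay > cat → go right; jay > eel → go right; jay > elk → go right; jay > emu → go right; jay > hen → go right. Place as right child of hen.
Insert pug: pug > bee → go right; pug > pig → go right; pug < ram → go left. Place as left child of ram.
Insert bat: bat < bee → go left. Place as left child of bee.

pug's parent is ram, which has only one child.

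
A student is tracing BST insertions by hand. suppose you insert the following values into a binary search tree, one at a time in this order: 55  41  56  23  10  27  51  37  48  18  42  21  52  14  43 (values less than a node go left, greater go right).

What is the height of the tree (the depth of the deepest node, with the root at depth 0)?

5

Resulting structure (node: left, right):
  55: L=41, R=56
  41: L=23, R=51
  56: L=–, R=–
  23: L=10, R=27
  10: L=–, R=18
  27: L=–, R=37
  51: L=48, R=52
  37: L=–, R=–
  48: L=42, R=–
  18: L=14, R=21
  42: L=–, R=43
  21: L=–, R=–
  52: L=–, R=–
  14: L=–, R=–
  43: L=–, R=–

The deepest node is 21 at depth 5.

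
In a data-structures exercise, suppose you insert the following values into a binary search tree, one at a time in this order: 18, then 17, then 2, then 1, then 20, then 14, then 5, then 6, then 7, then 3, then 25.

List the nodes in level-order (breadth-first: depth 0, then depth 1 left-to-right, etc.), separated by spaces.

18 17 20 2 25 1 14 5 3 6 7

Resulting structure (node: left, right):
  18: L=17, R=20
  17: L=2, R=–
  2: L=1, R=14
  1: L=–, R=–
  20: L=–, R=25
  14: L=5, R=–
  5: L=3, R=6
  6: L=–, R=7
  7: L=–, R=–
  3: L=–, R=–
  25: L=–, R=–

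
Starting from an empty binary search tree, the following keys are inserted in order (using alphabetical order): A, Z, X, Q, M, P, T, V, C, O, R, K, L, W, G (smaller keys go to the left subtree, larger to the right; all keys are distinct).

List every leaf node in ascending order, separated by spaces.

Insert A: tree is empty, so A becomes the root.
Insert Z: Z > A → go right. Place as right child of A.
Insert X: X > A → go right; X < Z → go left. Place as left child of Z.
Insert Q: Q > A → go right; Q < Z → go left; Q < X → go left. Place as left child of X.
Insert M: M > A → go right; M < Z → go left; M < X → go left; M < Q → go left. Place as left child of Q.
Insert P: P > A → go right; P < Z → go left; P < X → go left; P < Q → go left; P > M → go right. Place as right child of M.
Insert T: T > A → go right; T < Z → go left; T < X → go left; T > Q → go right. Place as right child of Q.
Insert V: V > A → go right; V < Z → go left; V < X → go left; V > Q → go right; V > T → go right. Place as right child of T.
Insert C: C > A → go right; C < Z → go left; C < X → go left; C < Q → go left; C < M → go left. Place as left child of M.
Insert O: O > A → go right; O < Z → go left; O < X → go left; O < Q → go left; O > M → go right; O < P → go left. Place as left child of P.
Insert R: R > A → go right; R < Z → go left; R < X → go left; R > Q → go right; R < T → go left. Place as left child of T.
Insert K: K > A → go right; K < Z → go left; K < X → go left; K < Q → go left; K < M → go left; K > C → go right. Place as right child of C.
Insert L: L > A → go right; L < Z → go left; L < X → go left; L < Q → go left; L < M → go left; L > C → go right; L > K → go right. Place as right child of K.
Insert W: W > A → go right; W < Z → go left; W < X → go left; W > Q → go right; W > T → go right; W > V → go right. Place as right child of V.
Insert G: G > A → go right; G < Z → go left; G < X → go left; G < Q → go left; G < M → go left; G > C → go right; G < K → go left. Place as left child of K.

G L O R W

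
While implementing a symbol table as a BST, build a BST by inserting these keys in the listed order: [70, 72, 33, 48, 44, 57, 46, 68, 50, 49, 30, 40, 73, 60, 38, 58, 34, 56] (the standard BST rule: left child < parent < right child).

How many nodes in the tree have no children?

Resulting structure (node: left, right):
  70: L=33, R=72
  72: L=–, R=73
  33: L=30, R=48
  48: L=44, R=57
  44: L=40, R=46
  57: L=50, R=68
  46: L=–, R=–
  68: L=60, R=–
  50: L=49, R=56
  49: L=–, R=–
  30: L=–, R=–
  40: L=38, R=–
  73: L=–, R=–
  60: L=58, R=–
  38: L=34, R=–
  58: L=–, R=–
  34: L=–, R=–
  56: L=–, R=–

Leaves: 30, 34, 46, 49, 56, 58, 73 — 7 in total.

7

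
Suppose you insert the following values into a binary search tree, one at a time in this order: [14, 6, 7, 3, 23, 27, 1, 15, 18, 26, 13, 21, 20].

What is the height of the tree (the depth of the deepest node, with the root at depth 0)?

5

14: root
6: left child of 14 (depth 1)
7: right child of 6 (depth 2)
3: left child of 6 (depth 2)
23: right child of 14 (depth 1)
27: right child of 23 (depth 2)
1: left child of 3 (depth 3)
15: left child of 23 (depth 2)
18: right child of 15 (depth 3)
26: left child of 27 (depth 3)
13: right child of 7 (depth 3)
21: right child of 18 (depth 4)
20: left child of 21 (depth 5)

The deepest node is 20 at depth 5.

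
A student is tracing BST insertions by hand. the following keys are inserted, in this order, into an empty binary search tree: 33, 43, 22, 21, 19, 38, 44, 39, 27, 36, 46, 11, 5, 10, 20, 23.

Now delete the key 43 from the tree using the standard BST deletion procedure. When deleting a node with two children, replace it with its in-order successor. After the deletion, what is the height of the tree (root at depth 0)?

6

33: root
43: right child of 33 (depth 1)
22: left child of 33 (depth 1)
21: left child of 22 (depth 2)
19: left child of 21 (depth 3)
38: left child of 43 (depth 2)
44: right child of 43 (depth 2)
39: right child of 38 (depth 3)
27: right child of 22 (depth 2)
36: left child of 38 (depth 3)
46: right child of 44 (depth 3)
11: left child of 19 (depth 4)
5: left child of 11 (depth 5)
10: right child of 5 (depth 6)
20: right child of 19 (depth 4)
23: left child of 27 (depth 3)

Delete 43 (two children — replace with in-order successor).
After deletion, deepest node is 10 at depth 6.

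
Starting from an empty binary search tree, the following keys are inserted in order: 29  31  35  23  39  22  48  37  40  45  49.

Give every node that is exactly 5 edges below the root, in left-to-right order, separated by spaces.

40 49

Insert 29: tree is empty, so 29 becomes the root.
Insert 31: 31 > 29 → go right. Place as right child of 29.
Insert 35: 35 > 29 → go right; 35 > 31 → go right. Place as right child of 31.
Insert 23: 23 < 29 → go left. Place as left child of 29.
Insert 39: 39 > 29 → go right; 39 > 31 → go right; 39 > 35 → go right. Place as right child of 35.
Insert 22: 22 < 29 → go left; 22 < 23 → go left. Place as left child of 23.
Insert 48: 48 > 29 → go right; 48 > 31 → go right; 48 > 35 → go right; 48 > 39 → go right. Place as right child of 39.
Insert 37: 37 > 29 → go right; 37 > 31 → go right; 37 > 35 → go right; 37 < 39 → go left. Place as left child of 39.
Insert 40: 40 > 29 → go right; 40 > 31 → go right; 40 > 35 → go right; 40 > 39 → go right; 40 < 48 → go left. Place as left child of 48.
Insert 45: 45 > 29 → go right; 45 > 31 → go right; 45 > 35 → go right; 45 > 39 → go right; 45 < 48 → go left; 45 > 40 → go right. Place as right child of 40.
Insert 49: 49 > 29 → go right; 49 > 31 → go right; 49 > 35 → go right; 49 > 39 → go right; 49 > 48 → go right. Place as right child of 48.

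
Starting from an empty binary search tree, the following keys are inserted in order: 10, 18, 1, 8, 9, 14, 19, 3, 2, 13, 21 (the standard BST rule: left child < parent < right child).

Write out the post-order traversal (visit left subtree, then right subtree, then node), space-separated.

Insert 10: tree is empty, so 10 becomes the root.
Insert 18: 18 > 10 → go right. Place as right child of 10.
Insert 1: 1 < 10 → go left. Place as left child of 10.
Insert 8: 8 < 10 → go left; 8 > 1 → go right. Place as right child of 1.
Insert 9: 9 < 10 → go left; 9 > 1 → go right; 9 > 8 → go right. Place as right child of 8.
Insert 14: 14 > 10 → go right; 14 < 18 → go left. Place as left child of 18.
Insert 19: 19 > 10 → go right; 19 > 18 → go right. Place as right child of 18.
Insert 3: 3 < 10 → go left; 3 > 1 → go right; 3 < 8 → go left. Place as left child of 8.
Insert 2: 2 < 10 → go left; 2 > 1 → go right; 2 < 8 → go left; 2 < 3 → go left. Place as left child of 3.
Insert 13: 13 > 10 → go right; 13 < 18 → go left; 13 < 14 → go left. Place as left child of 14.
Insert 21: 21 > 10 → go right; 21 > 18 → go right; 21 > 19 → go right. Place as right child of 19.

2 3 9 8 1 13 14 21 19 18 10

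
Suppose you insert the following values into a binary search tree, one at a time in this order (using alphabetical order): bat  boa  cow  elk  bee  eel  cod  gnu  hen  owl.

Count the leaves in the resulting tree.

4

Insert bat: tree is empty, so bat becomes the root.
Insert boa: boa > bat → go right. Place as right child of bat.
Insert cow: cow > bat → go right; cow > boa → go right. Place as right child of boa.
Insert elk: elk > bat → go right; elk > boa → go right; elk > cow → go right. Place as right child of cow.
Insert bee: bee > bat → go right; bee < boa → go left. Place as left child of boa.
Insert eel: eel > bat → go right; eel > boa → go right; eel > cow → go right; eel < elk → go left. Place as left child of elk.
Insert cod: cod > bat → go right; cod > boa → go right; cod < cow → go left. Place as left child of cow.
Insert gnu: gnu > bat → go right; gnu > boa → go right; gnu > cow → go right; gnu > elk → go right. Place as right child of elk.
Insert hen: hen > bat → go right; hen > boa → go right; hen > cow → go right; hen > elk → go right; hen > gnu → go right. Place as right child of gnu.
Insert owl: owl > bat → go right; owl > boa → go right; owl > cow → go right; owl > elk → go right; owl > gnu → go right; owl > hen → go right. Place as right child of hen.

Leaves: bee, cod, eel, owl — 4 in total.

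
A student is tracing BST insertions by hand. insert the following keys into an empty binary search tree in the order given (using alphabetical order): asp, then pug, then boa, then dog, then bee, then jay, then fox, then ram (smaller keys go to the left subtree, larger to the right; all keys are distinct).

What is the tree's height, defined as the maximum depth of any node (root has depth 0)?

Insert asp: tree is empty, so asp becomes the root.
Insert pug: pug > asp → go right. Place as right child of asp.
Insert boa: boa > asp → go right; boa < pug → go left. Place as left child of pug.
Insert dog: dog > asp → go right; dog < pug → go left; dog > boa → go right. Place as right child of boa.
Insert bee: bee > asp → go right; bee < pug → go left; bee < boa → go left. Place as left child of boa.
Insert jay: jay > asp → go right; jay < pug → go left; jay > boa → go right; jay > dog → go right. Place as right child of dog.
Insert fox: fox > asp → go right; fox < pug → go left; fox > boa → go right; fox > dog → go right; fox < jay → go left. Place as left child of jay.
Insert ram: ram > asp → go right; ram > pug → go right. Place as right child of pug.

The deepest node is fox at depth 5.

5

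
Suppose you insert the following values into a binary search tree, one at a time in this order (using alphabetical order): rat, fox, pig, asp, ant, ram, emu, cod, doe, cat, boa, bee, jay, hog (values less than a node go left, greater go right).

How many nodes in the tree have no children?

5

rat: root
fox: left child of rat (depth 1)
pig: right child of fox (depth 2)
asp: left child of fox (depth 2)
ant: left child of asp (depth 3)
ram: right child of pig (depth 3)
emu: right child of asp (depth 3)
cod: left child of emu (depth 4)
doe: right child of cod (depth 5)
cat: left child of cod (depth 5)
boa: left child of cat (depth 6)
bee: left child of boa (depth 7)
jay: left child of pig (depth 3)
hog: left child of jay (depth 4)

Leaves: ant, bee, doe, hog, ram — 5 in total.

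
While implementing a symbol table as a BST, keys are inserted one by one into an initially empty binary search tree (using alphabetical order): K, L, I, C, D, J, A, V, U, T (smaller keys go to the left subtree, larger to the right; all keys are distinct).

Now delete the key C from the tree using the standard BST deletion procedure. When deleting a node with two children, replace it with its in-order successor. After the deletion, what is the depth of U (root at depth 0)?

3

Insert K: tree is empty, so K becomes the root.
Insert L: L > K → go right. Place as right child of K.
Insert I: I < K → go left. Place as left child of K.
Insert C: C < K → go left; C < I → go left. Place as left child of I.
Insert D: D < K → go left; D < I → go left; D > C → go right. Place as right child of C.
Insert J: J < K → go left; J > I → go right. Place as right child of I.
Insert A: A < K → go left; A < I → go left; A < C → go left. Place as left child of C.
Insert V: V > K → go right; V > L → go right. Place as right child of L.
Insert U: U > K → go right; U > L → go right; U < V → go left. Place as left child of V.
Insert T: T > K → go right; T > L → go right; T < V → go left; T < U → go left. Place as left child of U.

Delete C (two children — replace with in-order successor).
After deletion, path to U: K → L → V → U.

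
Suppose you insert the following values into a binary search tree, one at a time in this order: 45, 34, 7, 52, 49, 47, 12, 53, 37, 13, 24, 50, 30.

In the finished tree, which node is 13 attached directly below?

Insert 45: tree is empty, so 45 becomes the root.
Insert 34: 34 < 45 → go left. Place as left child of 45.
Insert 7: 7 < 45 → go left; 7 < 34 → go left. Place as left child of 34.
Insert 52: 52 > 45 → go right. Place as right child of 45.
Insert 49: 49 > 45 → go right; 49 < 52 → go left. Place as left child of 52.
Insert 47: 47 > 45 → go right; 47 < 52 → go left; 47 < 49 → go left. Place as left child of 49.
Insert 12: 12 < 45 → go left; 12 < 34 → go left; 12 > 7 → go right. Place as right child of 7.
Insert 53: 53 > 45 → go right; 53 > 52 → go right. Place as right child of 52.
Insert 37: 37 < 45 → go left; 37 > 34 → go right. Place as right child of 34.
Insert 13: 13 < 45 → go left; 13 < 34 → go left; 13 > 7 → go right; 13 > 12 → go right. Place as right child of 12.
Insert 24: 24 < 45 → go left; 24 < 34 → go left; 24 > 7 → go right; 24 > 12 → go right; 24 > 13 → go right. Place as right child of 13.
Insert 50: 50 > 45 → go right; 50 < 52 → go left; 50 > 49 → go right. Place as right child of 49.
Insert 30: 30 < 45 → go left; 30 < 34 → go left; 30 > 7 → go right; 30 > 12 → go right; 30 > 13 → go right; 30 > 24 → go right. Place as right child of 24.

12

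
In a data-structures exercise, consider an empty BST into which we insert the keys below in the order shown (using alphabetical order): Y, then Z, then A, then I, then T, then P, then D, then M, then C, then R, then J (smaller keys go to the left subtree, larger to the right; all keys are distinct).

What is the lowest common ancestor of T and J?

T

Insert Y: tree is empty, so Y becomes the root.
Insert Z: Z > Y → go right. Place as right child of Y.
Insert A: A < Y → go left. Place as left child of Y.
Insert I: I < Y → go left; I > A → go right. Place as right child of A.
Insert T: T < Y → go left; T > A → go right; T > I → go right. Place as right child of I.
Insert P: P < Y → go left; P > A → go right; P > I → go right; P < T → go left. Place as left child of T.
Insert D: D < Y → go left; D > A → go right; D < I → go left. Place as left child of I.
Insert M: M < Y → go left; M > A → go right; M > I → go right; M < T → go left; M < P → go left. Place as left child of P.
Insert C: C < Y → go left; C > A → go right; C < I → go left; C < D → go left. Place as left child of D.
Insert R: R < Y → go left; R > A → go right; R > I → go right; R < T → go left; R > P → go right. Place as right child of P.
Insert J: J < Y → go left; J > A → go right; J > I → go right; J < T → go left; J < P → go left; J < M → go left. Place as left child of M.

Path to T: Y → A → I → T
Path to J: Y → A → I → T → P → M → J
T lies on both paths and is an ancestor of the other node.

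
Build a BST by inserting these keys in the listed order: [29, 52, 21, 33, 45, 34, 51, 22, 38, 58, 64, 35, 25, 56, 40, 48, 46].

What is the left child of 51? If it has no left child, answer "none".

Resulting structure (node: left, right):
  29: L=21, R=52
  52: L=33, R=58
  21: L=–, R=22
  33: L=–, R=45
  45: L=34, R=51
  34: L=–, R=38
  51: L=48, R=–
  22: L=–, R=25
  38: L=35, R=40
  58: L=56, R=64
  64: L=–, R=–
  35: L=–, R=–
  25: L=–, R=–
  56: L=–, R=–
  40: L=–, R=–
  48: L=46, R=–
  46: L=–, R=–

48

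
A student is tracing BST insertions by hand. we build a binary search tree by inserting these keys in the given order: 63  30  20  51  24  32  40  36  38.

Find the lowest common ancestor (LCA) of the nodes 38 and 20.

Insert 63: tree is empty, so 63 becomes the root.
Insert 30: 30 < 63 → go left. Place as left child of 63.
Insert 20: 20 < 63 → go left; 20 < 30 → go left. Place as left child of 30.
Insert 51: 51 < 63 → go left; 51 > 30 → go right. Place as right child of 30.
Insert 24: 24 < 63 → go left; 24 < 30 → go left; 24 > 20 → go right. Place as right child of 20.
Insert 32: 32 < 63 → go left; 32 > 30 → go right; 32 < 51 → go left. Place as left child of 51.
Insert 40: 40 < 63 → go left; 40 > 30 → go right; 40 < 51 → go left; 40 > 32 → go right. Place as right child of 32.
Insert 36: 36 < 63 → go left; 36 > 30 → go right; 36 < 51 → go left; 36 > 32 → go right; 36 < 40 → go left. Place as left child of 40.
Insert 38: 38 < 63 → go left; 38 > 30 → go right; 38 < 51 → go left; 38 > 32 → go right; 38 < 40 → go left; 38 > 36 → go right. Place as right child of 36.

Path to 38: 63 → 30 → 51 → 32 → 40 → 36 → 38
Path to 20: 63 → 30 → 20
The paths share a prefix ending at 30, then split left and right.

30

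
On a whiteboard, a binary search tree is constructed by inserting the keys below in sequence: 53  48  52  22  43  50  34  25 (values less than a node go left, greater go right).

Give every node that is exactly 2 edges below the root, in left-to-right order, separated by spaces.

22 52

Insert 53: tree is empty, so 53 becomes the root.
Insert 48: 48 < 53 → go left. Place as left child of 53.
Insert 52: 52 < 53 → go left; 52 > 48 → go right. Place as right child of 48.
Insert 22: 22 < 53 → go left; 22 < 48 → go left. Place as left child of 48.
Insert 43: 43 < 53 → go left; 43 < 48 → go left; 43 > 22 → go right. Place as right child of 22.
Insert 50: 50 < 53 → go left; 50 > 48 → go right; 50 < 52 → go left. Place as left child of 52.
Insert 34: 34 < 53 → go left; 34 < 48 → go left; 34 > 22 → go right; 34 < 43 → go left. Place as left child of 43.
Insert 25: 25 < 53 → go left; 25 < 48 → go left; 25 > 22 → go right; 25 < 43 → go left; 25 < 34 → go left. Place as left child of 34.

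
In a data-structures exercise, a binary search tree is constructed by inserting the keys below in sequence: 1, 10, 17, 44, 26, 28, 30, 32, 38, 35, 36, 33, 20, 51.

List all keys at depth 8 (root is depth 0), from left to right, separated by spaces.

Insert 1: tree is empty, so 1 becomes the root.
Insert 10: 10 > 1 → go right. Place as right child of 1.
Insert 17: 17 > 1 → go right; 17 > 10 → go right. Place as right child of 10.
Insert 44: 44 > 1 → go right; 44 > 10 → go right; 44 > 17 → go right. Place as right child of 17.
Insert 26: 26 > 1 → go right; 26 > 10 → go right; 26 > 17 → go right; 26 < 44 → go left. Place as left child of 44.
Insert 28: 28 > 1 → go right; 28 > 10 → go right; 28 > 17 → go right; 28 < 44 → go left; 28 > 26 → go right. Place as right child of 26.
Insert 30: 30 > 1 → go right; 30 > 10 → go right; 30 > 17 → go right; 30 < 44 → go left; 30 > 26 → go right; 30 > 28 → go right. Place as right child of 28.
Insert 32: 32 > 1 → go right; 32 > 10 → go right; 32 > 17 → go right; 32 < 44 → go left; 32 > 26 → go right; 32 > 28 → go right; 32 > 30 → go right. Place as right child of 30.
Insert 38: 38 > 1 → go right; 38 > 10 → go right; 38 > 17 → go right; 38 < 44 → go left; 38 > 26 → go right; 38 > 28 → go right; 38 > 30 → go right; 38 > 32 → go right. Place as right child of 32.
Insert 35: 35 > 1 → go right; 35 > 10 → go right; 35 > 17 → go right; 35 < 44 → go left; 35 > 26 → go right; 35 > 28 → go right; 35 > 30 → go right; 35 > 32 → go right; 35 < 38 → go left. Place as left child of 38.
Insert 36: 36 > 1 → go right; 36 > 10 → go right; 36 > 17 → go right; 36 < 44 → go left; 36 > 26 → go right; 36 > 28 → go right; 36 > 30 → go right; 36 > 32 → go right; 36 < 38 → go left; 36 > 35 → go right. Place as right child of 35.
Insert 33: 33 > 1 → go right; 33 > 10 → go right; 33 > 17 → go right; 33 < 44 → go left; 33 > 26 → go right; 33 > 28 → go right; 33 > 30 → go right; 33 > 32 → go right; 33 < 38 → go left; 33 < 35 → go left. Place as left child of 35.
Insert 20: 20 > 1 → go right; 20 > 10 → go right; 20 > 17 → go right; 20 < 44 → go left; 20 < 26 → go left. Place as left child of 26.
Insert 51: 51 > 1 → go right; 51 > 10 → go right; 51 > 17 → go right; 51 > 44 → go right. Place as right child of 44.

38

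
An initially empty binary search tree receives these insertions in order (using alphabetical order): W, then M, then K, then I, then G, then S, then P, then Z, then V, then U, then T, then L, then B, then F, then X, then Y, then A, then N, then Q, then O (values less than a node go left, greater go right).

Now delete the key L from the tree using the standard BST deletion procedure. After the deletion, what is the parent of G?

I

Resulting structure (node: left, right):
  W: L=M, R=Z
  M: L=K, R=S
  K: L=I, R=L
  I: L=G, R=–
  G: L=B, R=–
  S: L=P, R=V
  P: L=N, R=Q
  Z: L=X, R=–
  V: L=U, R=–
  U: L=T, R=–
  T: L=–, R=–
  L: L=–, R=–
  B: L=A, R=F
  F: L=–, R=–
  X: L=–, R=Y
  Y: L=–, R=–
  A: L=–, R=–
  N: L=–, R=O
  Q: L=–, R=–
  O: L=–, R=–

Delete L (at most one child — splice it out).
After deletion, G's parent is I.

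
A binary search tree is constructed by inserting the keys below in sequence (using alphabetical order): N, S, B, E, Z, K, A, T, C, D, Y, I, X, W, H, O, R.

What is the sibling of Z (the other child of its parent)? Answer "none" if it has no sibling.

Resulting structure (node: left, right):
  N: L=B, R=S
  S: L=O, R=Z
  B: L=A, R=E
  E: L=C, R=K
  Z: L=T, R=–
  K: L=I, R=–
  A: L=–, R=–
  T: L=–, R=Y
  C: L=–, R=D
  D: L=–, R=–
  Y: L=X, R=–
  I: L=H, R=–
  X: L=W, R=–
  W: L=–, R=–
  H: L=–, R=–
  O: L=–, R=R
  R: L=–, R=–

Z's parent is S; the other child of S is O.

O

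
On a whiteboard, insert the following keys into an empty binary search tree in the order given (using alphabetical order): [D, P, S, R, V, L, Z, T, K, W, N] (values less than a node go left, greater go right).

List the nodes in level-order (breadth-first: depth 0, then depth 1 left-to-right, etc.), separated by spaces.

D: root
P: right child of D (depth 1)
S: right child of P (depth 2)
R: left child of S (depth 3)
V: right child of S (depth 3)
L: left child of P (depth 2)
Z: right child of V (depth 4)
T: left child of V (depth 4)
K: left child of L (depth 3)
W: left child of Z (depth 5)
N: right child of L (depth 3)

D P L S K N R V T Z W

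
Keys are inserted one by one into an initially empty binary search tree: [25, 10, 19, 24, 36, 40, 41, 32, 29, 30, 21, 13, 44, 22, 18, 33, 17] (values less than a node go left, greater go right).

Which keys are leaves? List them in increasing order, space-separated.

Insert 25: tree is empty, so 25 becomes the root.
Insert 10: 10 < 25 → go left. Place as left child of 25.
Insert 19: 19 < 25 → go left; 19 > 10 → go right. Place as right child of 10.
Insert 24: 24 < 25 → go left; 24 > 10 → go right; 24 > 19 → go right. Place as right child of 19.
Insert 36: 36 > 25 → go right. Place as right child of 25.
Insert 40: 40 > 25 → go right; 40 > 36 → go right. Place as right child of 36.
Insert 41: 41 > 25 → go right; 41 > 36 → go right; 41 > 40 → go right. Place as right child of 40.
Insert 32: 32 > 25 → go right; 32 < 36 → go left. Place as left child of 36.
Insert 29: 29 > 25 → go right; 29 < 36 → go left; 29 < 32 → go left. Place as left child of 32.
Insert 30: 30 > 25 → go right; 30 < 36 → go left; 30 < 32 → go left; 30 > 29 → go right. Place as right child of 29.
Insert 21: 21 < 25 → go left; 21 > 10 → go right; 21 > 19 → go right; 21 < 24 → go left. Place as left child of 24.
Insert 13: 13 < 25 → go left; 13 > 10 → go right; 13 < 19 → go left. Place as left child of 19.
Insert 44: 44 > 25 → go right; 44 > 36 → go right; 44 > 40 → go right; 44 > 41 → go right. Place as right child of 41.
Insert 22: 22 < 25 → go left; 22 > 10 → go right; 22 > 19 → go right; 22 < 24 → go left; 22 > 21 → go right. Place as right child of 21.
Insert 18: 18 < 25 → go left; 18 > 10 → go right; 18 < 19 → go left; 18 > 13 → go right. Place as right child of 13.
Insert 33: 33 > 25 → go right; 33 < 36 → go left; 33 > 32 → go right. Place as right child of 32.
Insert 17: 17 < 25 → go left; 17 > 10 → go right; 17 < 19 → go left; 17 > 13 → go right; 17 < 18 → go left. Place as left child of 18.

17 22 30 33 44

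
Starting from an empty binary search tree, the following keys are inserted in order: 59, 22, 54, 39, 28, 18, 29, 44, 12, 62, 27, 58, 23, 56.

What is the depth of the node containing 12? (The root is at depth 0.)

Resulting structure (node: left, right):
  59: L=22, R=62
  22: L=18, R=54
  54: L=39, R=58
  39: L=28, R=44
  28: L=27, R=29
  18: L=12, R=–
  29: L=–, R=–
  44: L=–, R=–
  12: L=–, R=–
  62: L=–, R=–
  27: L=23, R=–
  58: L=56, R=–
  23: L=–, R=–
  56: L=–, R=–

Path to 12: 59 → 22 → 18 → 12, which is 3 edges.

3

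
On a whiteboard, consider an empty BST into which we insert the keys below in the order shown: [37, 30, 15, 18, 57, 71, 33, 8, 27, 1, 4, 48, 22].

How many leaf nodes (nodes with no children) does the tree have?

37: root
30: left child of 37 (depth 1)
15: left child of 30 (depth 2)
18: right child of 15 (depth 3)
57: right child of 37 (depth 1)
71: right child of 57 (depth 2)
33: right child of 30 (depth 2)
8: left child of 15 (depth 3)
27: right child of 18 (depth 4)
1: left child of 8 (depth 4)
4: right child of 1 (depth 5)
48: left child of 57 (depth 2)
22: left child of 27 (depth 5)

Leaves: 4, 22, 33, 48, 71 — 5 in total.

5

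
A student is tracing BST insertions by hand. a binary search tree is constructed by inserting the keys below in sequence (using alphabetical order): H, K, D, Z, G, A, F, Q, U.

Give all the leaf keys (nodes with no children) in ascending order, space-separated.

Insert H: tree is empty, so H becomes the root.
Insert K: K > H → go right. Place as right child of H.
Insert D: D < H → go left. Place as left child of H.
Insert Z: Z > H → go right; Z > K → go right. Place as right child of K.
Insert G: G < H → go left; G > D → go right. Place as right child of D.
Insert A: A < H → go left; A < D → go left. Place as left child of D.
Insert F: F < H → go left; F > D → go right; F < G → go left. Place as left child of G.
Insert Q: Q > H → go right; Q > K → go right; Q < Z → go left. Place as left child of Z.
Insert U: U > H → go right; U > K → go right; U < Z → go left; U > Q → go right. Place as right child of Q.

A F U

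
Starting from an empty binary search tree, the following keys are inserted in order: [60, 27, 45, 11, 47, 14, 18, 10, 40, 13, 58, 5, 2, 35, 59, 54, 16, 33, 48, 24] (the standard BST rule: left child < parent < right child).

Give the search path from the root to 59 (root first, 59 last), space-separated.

60 27 45 47 58 59

Resulting structure (node: left, right):
  60: L=27, R=–
  27: L=11, R=45
  45: L=40, R=47
  11: L=10, R=14
  47: L=–, R=58
  14: L=13, R=18
  18: L=16, R=24
  10: L=5, R=–
  40: L=35, R=–
  13: L=–, R=–
  58: L=54, R=59
  5: L=2, R=–
  2: L=–, R=–
  35: L=33, R=–
  59: L=–, R=–
  54: L=48, R=–
  16: L=–, R=–
  33: L=–, R=–
  48: L=–, R=–
  24: L=–, R=–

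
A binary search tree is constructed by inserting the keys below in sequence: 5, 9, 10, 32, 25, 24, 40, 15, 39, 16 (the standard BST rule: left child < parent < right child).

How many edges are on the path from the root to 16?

5: root
9: right child of 5 (depth 1)
10: right child of 9 (depth 2)
32: right child of 10 (depth 3)
25: left child of 32 (depth 4)
24: left child of 25 (depth 5)
40: right child of 32 (depth 4)
15: left child of 24 (depth 6)
39: left child of 40 (depth 5)
16: right child of 15 (depth 7)

Path to 16: 5 → 9 → 10 → 32 → 25 → 24 → 15 → 16, which is 7 edges.

7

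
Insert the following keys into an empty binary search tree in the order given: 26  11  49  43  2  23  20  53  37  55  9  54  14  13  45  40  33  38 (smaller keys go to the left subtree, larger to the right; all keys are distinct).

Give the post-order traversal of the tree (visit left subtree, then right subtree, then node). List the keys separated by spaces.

9 2 13 14 20 23 11 33 38 40 37 45 43 54 55 53 49 26

Insert 26: tree is empty, so 26 becomes the root.
Insert 11: 11 < 26 → go left. Place as left child of 26.
Insert 49: 49 > 26 → go right. Place as right child of 26.
Insert 43: 43 > 26 → go right; 43 < 49 → go left. Place as left child of 49.
Insert 2: 2 < 26 → go left; 2 < 11 → go left. Place as left child of 11.
Insert 23: 23 < 26 → go left; 23 > 11 → go right. Place as right child of 11.
Insert 20: 20 < 26 → go left; 20 > 11 → go right; 20 < 23 → go left. Place as left child of 23.
Insert 53: 53 > 26 → go right; 53 > 49 → go right. Place as right child of 49.
Insert 37: 37 > 26 → go right; 37 < 49 → go left; 37 < 43 → go left. Place as left child of 43.
Insert 55: 55 > 26 → go right; 55 > 49 → go right; 55 > 53 → go right. Place as right child of 53.
Insert 9: 9 < 26 → go left; 9 < 11 → go left; 9 > 2 → go right. Place as right child of 2.
Insert 54: 54 > 26 → go right; 54 > 49 → go right; 54 > 53 → go right; 54 < 55 → go left. Place as left child of 55.
Insert 14: 14 < 26 → go left; 14 > 11 → go right; 14 < 23 → go left; 14 < 20 → go left. Place as left child of 20.
Insert 13: 13 < 26 → go left; 13 > 11 → go right; 13 < 23 → go left; 13 < 20 → go left; 13 < 14 → go left. Place as left child of 14.
Insert 45: 45 > 26 → go right; 45 < 49 → go left; 45 > 43 → go right. Place as right child of 43.
Insert 40: 40 > 26 → go right; 40 < 49 → go left; 40 < 43 → go left; 40 > 37 → go right. Place as right child of 37.
Insert 33: 33 > 26 → go right; 33 < 49 → go left; 33 < 43 → go left; 33 < 37 → go left. Place as left child of 37.
Insert 38: 38 > 26 → go right; 38 < 49 → go left; 38 < 43 → go left; 38 > 37 → go right; 38 < 40 → go left. Place as left child of 40.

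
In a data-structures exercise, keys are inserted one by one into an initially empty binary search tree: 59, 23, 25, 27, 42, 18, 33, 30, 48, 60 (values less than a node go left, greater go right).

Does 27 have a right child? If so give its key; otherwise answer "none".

Insert 59: tree is empty, so 59 becomes the root.
Insert 23: 23 < 59 → go left. Place as left child of 59.
Insert 25: 25 < 59 → go left; 25 > 23 → go right. Place as right child of 23.
Insert 27: 27 < 59 → go left; 27 > 23 → go right; 27 > 25 → go right. Place as right child of 25.
Insert 42: 42 < 59 → go left; 42 > 23 → go right; 42 > 25 → go right; 42 > 27 → go right. Place as right child of 27.
Insert 18: 18 < 59 → go left; 18 < 23 → go left. Place as left child of 23.
Insert 33: 33 < 59 → go left; 33 > 23 → go right; 33 > 25 → go right; 33 > 27 → go right; 33 < 42 → go left. Place as left child of 42.
Insert 30: 30 < 59 → go left; 30 > 23 → go right; 30 > 25 → go right; 30 > 27 → go right; 30 < 42 → go left; 30 < 33 → go left. Place as left child of 33.
Insert 48: 48 < 59 → go left; 48 > 23 → go right; 48 > 25 → go right; 48 > 27 → go right; 48 > 42 → go right. Place as right child of 42.
Insert 60: 60 > 59 → go right. Place as right child of 59.

42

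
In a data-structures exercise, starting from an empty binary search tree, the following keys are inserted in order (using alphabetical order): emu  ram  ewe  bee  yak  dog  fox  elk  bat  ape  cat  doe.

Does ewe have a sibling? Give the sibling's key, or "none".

yak

Insert emu: tree is empty, so emu becomes the root.
Insert ram: ram > emu → go right. Place as right child of emu.
Insert ewe: ewe > emu → go right; ewe < ram → go left. Place as left child of ram.
Insert bee: bee < emu → go left. Place as left child of emu.
Insert yak: yak > emu → go right; yak > ram → go right. Place as right child of ram.
Insert dog: dog < emu → go left; dog > bee → go right. Place as right child of bee.
Insert fox: fox > emu → go right; fox < ram → go left; fox > ewe → go right. Place as right child of ewe.
Insert elk: elk < emu → go left; elk > bee → go right; elk > dog → go right. Place as right child of dog.
Insert bat: bat < emu → go left; bat < bee → go left. Place as left child of bee.
Insert ape: ape < emu → go left; ape < bee → go left; ape < bat → go left. Place as left child of bat.
Insert cat: cat < emu → go left; cat > bee → go right; cat < dog → go left. Place as left child of dog.
Insert doe: doe < emu → go left; doe > bee → go right; doe < dog → go left; doe > cat → go right. Place as right child of cat.

ewe's parent is ram; the other child of ram is yak.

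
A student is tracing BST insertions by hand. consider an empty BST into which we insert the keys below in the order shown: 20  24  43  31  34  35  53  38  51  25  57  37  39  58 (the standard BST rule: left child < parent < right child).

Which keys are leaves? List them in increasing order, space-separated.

25 37 39 51 58

20: root
24: right child of 20 (depth 1)
43: right child of 24 (depth 2)
31: left child of 43 (depth 3)
34: right child of 31 (depth 4)
35: right child of 34 (depth 5)
53: right child of 43 (depth 3)
38: right child of 35 (depth 6)
51: left child of 53 (depth 4)
25: left child of 31 (depth 4)
57: right child of 53 (depth 4)
37: left child of 38 (depth 7)
39: right child of 38 (depth 7)
58: right child of 57 (depth 5)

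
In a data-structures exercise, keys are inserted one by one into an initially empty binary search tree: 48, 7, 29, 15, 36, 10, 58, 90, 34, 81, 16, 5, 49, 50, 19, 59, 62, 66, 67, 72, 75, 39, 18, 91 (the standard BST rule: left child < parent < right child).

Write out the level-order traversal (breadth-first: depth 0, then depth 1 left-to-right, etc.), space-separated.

48 7 58 5 29 49 90 15 36 50 81 91 10 16 34 39 59 19 62 18 66 67 72 75

Insert 48: tree is empty, so 48 becomes the root.
Insert 7: 7 < 48 → go left. Place as left child of 48.
Insert 29: 29 < 48 → go left; 29 > 7 → go right. Place as right child of 7.
Insert 15: 15 < 48 → go left; 15 > 7 → go right; 15 < 29 → go left. Place as left child of 29.
Insert 36: 36 < 48 → go left; 36 > 7 → go right; 36 > 29 → go right. Place as right child of 29.
Insert 10: 10 < 48 → go left; 10 > 7 → go right; 10 < 29 → go left; 10 < 15 → go left. Place as left child of 15.
Insert 58: 58 > 48 → go right. Place as right child of 48.
Insert 90: 90 > 48 → go right; 90 > 58 → go right. Place as right child of 58.
Insert 34: 34 < 48 → go left; 34 > 7 → go right; 34 > 29 → go right; 34 < 36 → go left. Place as left child of 36.
Insert 81: 81 > 48 → go right; 81 > 58 → go right; 81 < 90 → go left. Place as left child of 90.
Insert 16: 16 < 48 → go left; 16 > 7 → go right; 16 < 29 → go left; 16 > 15 → go right. Place as right child of 15.
Insert 5: 5 < 48 → go left; 5 < 7 → go left. Place as left child of 7.
Insert 49: 49 > 48 → go right; 49 < 58 → go left. Place as left child of 58.
Insert 50: 50 > 48 → go right; 50 < 58 → go left; 50 > 49 → go right. Place as right child of 49.
Insert 19: 19 < 48 → go left; 19 > 7 → go right; 19 < 29 → go left; 19 > 15 → go right; 19 > 16 → go right. Place as right child of 16.
Insert 59: 59 > 48 → go right; 59 > 58 → go right; 59 < 90 → go left; 59 < 81 → go left. Place as left child of 81.
Insert 62: 62 > 48 → go right; 62 > 58 → go right; 62 < 90 → go left; 62 < 81 → go left; 62 > 59 → go right. Place as right child of 59.
Insert 66: 66 > 48 → go right; 66 > 58 → go right; 66 < 90 → go left; 66 < 81 → go left; 66 > 59 → go right; 66 > 62 → go right. Place as right child of 62.
Insert 67: 67 > 48 → go right; 67 > 58 → go right; 67 < 90 → go left; 67 < 81 → go left; 67 > 59 → go right; 67 > 62 → go right; 67 > 66 → go right. Place as right child of 66.
Insert 72: 72 > 48 → go right; 72 > 58 → go right; 72 < 90 → go left; 72 < 81 → go left; 72 > 59 → go right; 72 > 62 → go right; 72 > 66 → go right; 72 > 67 → go right. Place as right child of 67.
Insert 75: 75 > 48 → go right; 75 > 58 → go right; 75 < 90 → go left; 75 < 81 → go left; 75 > 59 → go right; 75 > 62 → go right; 75 > 66 → go right; 75 > 67 → go right; 75 > 72 → go right. Place as right child of 72.
Insert 39: 39 < 48 → go left; 39 > 7 → go right; 39 > 29 → go right; 39 > 36 → go right. Place as right child of 36.
Insert 18: 18 < 48 → go left; 18 > 7 → go right; 18 < 29 → go left; 18 > 15 → go right; 18 > 16 → go right; 18 < 19 → go left. Place as left child of 19.
Insert 91: 91 > 48 → go right; 91 > 58 → go right; 91 > 90 → go right. Place as right child of 90.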